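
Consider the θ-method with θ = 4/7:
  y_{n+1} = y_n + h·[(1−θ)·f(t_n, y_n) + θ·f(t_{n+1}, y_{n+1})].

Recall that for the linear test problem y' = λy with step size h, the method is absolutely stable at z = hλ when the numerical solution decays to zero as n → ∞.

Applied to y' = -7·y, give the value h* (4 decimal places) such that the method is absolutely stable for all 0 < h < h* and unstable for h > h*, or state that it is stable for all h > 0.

(−∞, 0) — no finite endpoint. Any h>0 works for λ=-7.

Test eqn y'=λy, z=hλ:
  y_{n+1} = y_n + z·[3/7·y_n + 4/7·y_{n+1}] ⇒ (1 − 4/7z)y_{n+1} = (1 + 3/7z)y_n
  R(z) = (1 + 3/7z)/(1 − 4/7z).

Solve |R(x)|<1 on ℝ⁻.
x=-0.65: |R|=0.5260
x=-2: |R|=0.0667
x=-10: |R|=0.4894
x=-100: |R|=0.7199
θ=4/7≥1/2 ⇒ |1+3/7x|<|1−4/7x| ∀x<0 ⇒ stable on all of ℝ⁻.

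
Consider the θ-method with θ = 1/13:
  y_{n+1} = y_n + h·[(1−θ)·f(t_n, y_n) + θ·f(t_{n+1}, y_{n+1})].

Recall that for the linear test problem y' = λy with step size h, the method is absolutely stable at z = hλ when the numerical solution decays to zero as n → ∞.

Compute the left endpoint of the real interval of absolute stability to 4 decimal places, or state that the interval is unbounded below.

z* = -2.3636.

Test eqn y'=λy, z=hλ:
  y_{n+1} = y_n + z·[12/13·y_n + 1/13·y_{n+1}] ⇒ (1 − 1/13z)y_{n+1} = (1 + 12/13z)y_n
  R(z) = (1 + 12/13z)/(1 − 1/13z).

Find x<0 with |R(x)|<1.
x=-0.6: |R|=0.4265
R=−1: 1+12/13x = −1+1/13x ⇒ -11/13x=2 ⇒ x=2/(-11/13)=-2.3636
Confirm numerically:
  x=-2.286: |R|=0.94413 <1
  x=-2.120: |R|=0.82275 <1
  x=-1.294: |R|=0.17686 <1
  x=-2.855: |R|=1.34090 >1
  x=-2.664: |R|=1.21093 >1
  x=-2.629: |R|=1.18677 >1
Interval (-2.3636, 0).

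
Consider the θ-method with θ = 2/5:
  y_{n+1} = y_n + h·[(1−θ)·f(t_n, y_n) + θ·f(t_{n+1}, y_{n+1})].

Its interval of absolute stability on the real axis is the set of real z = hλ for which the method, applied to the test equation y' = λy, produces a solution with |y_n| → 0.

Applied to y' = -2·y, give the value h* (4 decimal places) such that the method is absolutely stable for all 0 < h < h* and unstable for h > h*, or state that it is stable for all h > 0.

On y'=λy, z=hλ:
  y_{n+1} = y_n + z·[3/5·y_n + 2/5·y_{n+1}] ⇒ (1 − 2/5z)y_{n+1} = (1 + 3/5z)y_n
  Hence R(z) = (1 + 3/5z)/(1 − 2/5z).

Boundary: |R(x)|=1, x<0.
x=-1.46: |R|=0.0783
R=−1: 1+3/5x = −1+2/5x ⇒ -1/5x=2 ⇒ x=2/(-1/5)=-10.0000
Confirm numerically:
  x=-8.272: |R|=0.91979 <1
  x=-7.728: |R|=0.88893 <1
  x=-7.558: |R|=0.87860 <1
  x=-10.529: |R|=1.02030 >1
  x=-10.395: |R|=1.01532 >1
Stable set (-10.0000, 0).

(-10.0000,0); λ=-2 ⇒ h* = (10)/2 = 5.0000.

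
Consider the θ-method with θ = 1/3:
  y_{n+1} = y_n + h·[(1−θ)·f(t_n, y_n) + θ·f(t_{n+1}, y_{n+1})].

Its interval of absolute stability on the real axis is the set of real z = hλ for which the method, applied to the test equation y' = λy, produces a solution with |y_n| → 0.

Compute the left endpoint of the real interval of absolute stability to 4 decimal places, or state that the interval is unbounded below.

left endpoint -6.0000.

Set f=λy, z=hλ:
  y_{n+1} = y_n + z·[2/3·y_n + 1/3·y_{n+1}] ⇒ (1 − 1/3z)y_{n+1} = (1 + 2/3z)y_n
  ⇒ R(z) = (1 + 2/3z)/(1 − 1/3z).

Find x<0 with |R(x)|<1.
x=-1.21: |R|=0.1378
R=−1: 1+2/3x = −1+1/3x ⇒ -1/3x=2 ⇒ x=2/(-1/3)=-6.0000
Confirm numerically:
  x=-3.201: |R|=0.54862 <1
  x=-2.534: |R|=0.37369 <1
  x=-2.482: |R|=0.35826 <1
  x=-6.551: |R|=1.05769 >1
  x=-6.213: |R|=1.02312 >1
Stable set (-6.0000, 0).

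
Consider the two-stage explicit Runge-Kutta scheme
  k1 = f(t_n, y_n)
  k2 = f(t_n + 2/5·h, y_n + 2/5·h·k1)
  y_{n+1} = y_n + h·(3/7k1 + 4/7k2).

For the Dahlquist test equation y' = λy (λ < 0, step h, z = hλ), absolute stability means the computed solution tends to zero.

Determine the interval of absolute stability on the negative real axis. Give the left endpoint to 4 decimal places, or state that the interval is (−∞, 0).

z∈(-4.3750,0).

Set f=λy, z=hλ:
  k1=λy_n ⇒ h·k1=z·y_n;  k2=λ(1+2/5z)y_n ⇒ h·k2=z(1+2/5z)y_n
  y_{n+1}/y_n = 1 + 3/7z + 4/7z(1+2/5z) = 1 + z + 8/35z²
  ⇒ R(z) = 1 + z + 8/35z².

Solve |R(x)|<1 on ℝ⁻.
x=-1.57: |R|=0.0066
R=1: x+8/35x²=0 ⇒ x=−35/8=-4.3750; min R=1−1/(4·8/35)=-0.0938>−1
Confirm numerically:
  x=-3.796: |R|=0.49763 <1
  x=-3.513: |R|=0.30784 <1
  x=-2.904: |R|=0.02359 <1
  x=-2.431: |R|=0.08020 <1
  x=-4.602: |R|=1.23878 >1
  x=-4.528: |R|=1.15835 >1
Interval (-4.3750, 0).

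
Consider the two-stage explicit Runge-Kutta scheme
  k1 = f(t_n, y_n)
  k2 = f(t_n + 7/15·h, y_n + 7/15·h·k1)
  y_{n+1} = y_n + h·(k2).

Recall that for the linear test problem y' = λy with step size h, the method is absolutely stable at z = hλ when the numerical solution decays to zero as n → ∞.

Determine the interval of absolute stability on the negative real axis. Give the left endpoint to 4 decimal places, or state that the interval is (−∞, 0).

Test eqn y'=λy, z=hλ:
  k1=λy_n ⇒ h·k1=z·y_n;  k2=λ(1+7/15z)y_n ⇒ h·k2=z(1+7/15z)y_n
  y_{n+1}/y_n = 1 + z(1+7/15z) = 1 + z + 7/15z²
  R(z) = 1 + z + 7/15z².

Boundary: |R(x)|=1, x<0.
x=-0.97: |R|=0.4691
R=1: x+7/15x²=0 ⇒ x=−15/7=-2.1429; min R=1−1/(4·7/15)=0.4643>−1
Confirm numerically:
  x=-1.379: |R|=0.50843 <1
  x=-1.060: |R|=0.46435 <1
  x=-0.922: |R|=0.47471 <1
  x=-2.662: |R|=1.64491 >1
  x=-2.429: |R|=1.32435 >1
Stable set (-2.1429, 0).

(-2.1429, 0).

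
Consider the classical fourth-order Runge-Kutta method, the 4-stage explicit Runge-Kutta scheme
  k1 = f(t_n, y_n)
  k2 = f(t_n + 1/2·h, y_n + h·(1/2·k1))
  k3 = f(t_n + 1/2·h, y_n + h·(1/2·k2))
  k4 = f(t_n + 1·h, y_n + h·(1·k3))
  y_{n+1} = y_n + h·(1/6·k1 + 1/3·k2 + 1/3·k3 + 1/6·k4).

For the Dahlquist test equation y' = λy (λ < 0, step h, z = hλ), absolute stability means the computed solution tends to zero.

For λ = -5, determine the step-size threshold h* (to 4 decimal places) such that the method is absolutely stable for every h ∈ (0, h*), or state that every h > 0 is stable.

Test eqn y'=λy, z=hλ:
  order 4, 4-stage ⇒ R(z)=1+z+z^2/2+z^3/6+z^4/24
  (e.g. R(-1.38)=0.28530, |R|=0.28530)

Boundary: |R(x)|=1, x<0.
x=-1.38: |R|=0.2853
|R(-3.11)|=1.6106 |R(-2.82)|=1.0536 |R(-2.72)|=0.9059
Bisect:
  x_lo=-3.4888 |R|=2.6926  x_hi=-0.3682 |R|=0.6921
  mid=-1.92849 |R|=0.31199 →hi
  mid=-2.70866 |R|=0.89047 →hi
  mid=-3.09874 |R|=1.58499 →lo
  mid=-2.90370 |R|=1.19370 →lo
  mid=-2.80618 |R|=1.03195 →lo
  mid=-2.75742 |R|=0.95878 →hi
  mid=-2.78180 |R|=0.99474 →hi
  mid=-2.79399 |R|=1.01319 →lo
  ...
  [-2.78542,-2.78523] ⇒ x*=-2.7853
Stable set (-2.7853, 0).

(-2.7853,0); λ=-5 ⇒ h* = 0.5571.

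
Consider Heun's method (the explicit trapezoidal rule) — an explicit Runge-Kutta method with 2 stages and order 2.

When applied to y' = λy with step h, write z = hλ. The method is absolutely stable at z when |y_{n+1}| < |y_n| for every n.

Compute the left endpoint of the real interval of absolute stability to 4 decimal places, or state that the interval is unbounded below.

z* = -2.0000.

Set f=λy, z=hλ:
  order 2, 2-stage ⇒ R(z)=1+z+z^2/2
  (e.g. R(-1.22)=0.52420, |R|=0.52420)

Find x<0 with |R(x)|<1.
x=-1.22: |R|=0.5242
|R(-2.09)|=1.0940 |R(-1.99)|=0.9900 |R(-1.03)|=0.5005
Bisect:
  x_lo=-2.7877 |R|=2.0980  x_hi=-0.1107 |R|=0.8954
  mid=-1.44921 |R|=0.60089 →hi
  mid=-2.11847 |R|=1.12548 →lo
  mid=-1.78384 |R|=0.80720 →hi
  mid=-1.95115 |R|=0.95234 →hi
  mid=-2.03481 |R|=1.03541 →lo
  mid=-1.99298 |R|=0.99300 →hi
  mid=-2.01389 |R|=1.01399 →lo
  ...
  [-2.00001,-1.99984] ⇒ x*=-2.0000
So |R|<1 on (-2.0000, 0).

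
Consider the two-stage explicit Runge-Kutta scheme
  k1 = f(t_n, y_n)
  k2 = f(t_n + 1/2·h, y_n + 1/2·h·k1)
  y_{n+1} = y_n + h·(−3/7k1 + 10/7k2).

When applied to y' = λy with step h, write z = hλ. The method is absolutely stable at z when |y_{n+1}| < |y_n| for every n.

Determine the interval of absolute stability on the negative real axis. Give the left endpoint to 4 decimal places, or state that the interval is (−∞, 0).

z∈(-1.4000,0).

With y'=λy (z=hλ):
  k1=λy_n ⇒ h·k1=z·y_n;  k2=λ(1+1/2z)y_n ⇒ h·k2=z(1+1/2z)y_n
  y_{n+1}/y_n = 1 − 3/7z + 10/7z(1+1/2z) = 1 + z + 5/7z²
  R(z) = 1 + z + 5/7z².

Solve |R(x)|<1 on ℝ⁻.
x=-1.23: |R|=0.8506
R=1: x+5/7x²=0 ⇒ x=−7/5=-1.4000; min R=1−1/(4·5/7)=0.6500>−1
Confirm numerically:
  x=-1.338: |R|=0.94075 <1
  x=-0.869: |R|=0.67040 <1
  x=-0.775: |R|=0.65402 <1
  x=-0.741: |R|=0.65120 <1
  x=-1.649: |R|=1.29329 >1
  x=-1.531: |R|=1.14326 >1
Interval (-1.4000, 0).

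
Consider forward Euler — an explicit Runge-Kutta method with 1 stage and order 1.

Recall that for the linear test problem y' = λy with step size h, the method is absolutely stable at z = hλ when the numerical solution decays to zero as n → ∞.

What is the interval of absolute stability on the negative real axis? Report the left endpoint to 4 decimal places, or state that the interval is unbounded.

z∈(-2.0000,0).

Set f=λy, z=hλ:
  order 1, 1-stage ⇒ R(z)=1+z
  (e.g. R(-0.62)=0.38000, |R|=0.38000)

Solve |R(x)|<1 on ℝ⁻.
x=-0.62: |R|=0.3800
|R(-1.9)|=0.9000 |R(-1.83)|=0.8300
Bisect:
  x_lo=-2.7439 |R|=1.7439  x_hi=-0.1264 |R|=0.8736
  mid=-1.43513 |R|=0.43513 →hi
  mid=-2.08952 |R|=1.08952 →lo
  mid=-1.76233 |R|=0.76233 →hi
  mid=-1.92592 |R|=0.92592 →hi
  mid=-2.00772 |R|=1.00772 →lo
  mid=-1.96682 |R|=0.96682 →hi
  mid=-1.98727 |R|=0.98727 →hi
  mid=-1.99750 |R|=0.99750 →hi
  mid=-2.00261 |R|=1.00261 →lo
  ...
  [-2.00005,-1.99989] ⇒ x*=-2.0000
So |R|<1 on (-2.0000, 0).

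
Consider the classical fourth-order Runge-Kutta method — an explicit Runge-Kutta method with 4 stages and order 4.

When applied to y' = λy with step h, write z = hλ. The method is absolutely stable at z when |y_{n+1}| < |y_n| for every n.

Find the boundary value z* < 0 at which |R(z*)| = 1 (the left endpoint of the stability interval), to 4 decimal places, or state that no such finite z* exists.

left endpoint -2.7853.

Set f=λy, z=hλ:
  order 4, 4-stage ⇒ R(z)=1+z+z^2/2+z^3/6+z^4/24
  (e.g. R(-0.98)=0.38177, |R|=0.38177)

Need |R(x)|<1, x<0.
x=-0.98: |R|=0.3818
|R(-2.73)|=0.9198 |R(-2.25)|=0.4507 |R(-1.25)|=0.3075
Bisect:
  x_lo=-3.1911 |R|=1.8053  x_hi=-0.2148 |R|=0.8067
  mid=-1.70296 |R|=0.27439 →hi
  mid=-2.44704 |R|=0.59883 →hi
  mid=-2.81909 |R|=1.05216 →lo
  mid=-2.63307 |R|=0.79372 →hi
  mid=-2.72608 |R|=0.91433 →hi
  mid=-2.77258 |R|=0.98100 →hi
  mid=-2.79583 |R|=1.01601 →lo
  mid=-2.78421 |R|=0.99836 →hi
  mid=-2.79002 |R|=1.00715 →lo
  mid=-2.78711 |R|=1.00275 →lo
  ...
  [-2.78530,-2.78512] ⇒ x*=-2.7853
So |R|<1 on (-2.7853, 0).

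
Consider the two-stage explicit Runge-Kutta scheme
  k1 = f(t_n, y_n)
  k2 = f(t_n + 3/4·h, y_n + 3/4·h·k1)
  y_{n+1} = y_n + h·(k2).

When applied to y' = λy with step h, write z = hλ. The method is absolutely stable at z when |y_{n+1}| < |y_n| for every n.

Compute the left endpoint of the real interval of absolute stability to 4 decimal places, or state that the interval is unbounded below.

Test eqn y'=λy, z=hλ:
  k1=λy_n ⇒ h·k1=z·y_n;  k2=λ(1+3/4z)y_n ⇒ h·k2=z(1+3/4z)y_n
  y_{n+1}/y_n = 1 + z(1+3/4z) = 1 + z + 3/4z²
  so R(z) = 1 + z + 3/4z².

Need |R(x)|<1, x<0.
x=-1.36: |R|=1.0272
R=1: x+3/4x²=0 ⇒ x=−4/3=-1.3333; min R=1−1/(4·3/4)=0.6667>−1
Confirm numerically:
  x=-1.075: |R|=0.79172 <1
  x=-1.012: |R|=0.75611 <1
  x=-0.832: |R|=0.68717 <1
  x=-0.551: |R|=0.67670 <1
  x=-1.740: |R|=1.53070 >1
  x=-1.644: |R|=1.38305 >1
  x=-1.478: |R|=1.16036 >1
So |R|<1 on (-1.3333, 0).

left endpoint -1.3333.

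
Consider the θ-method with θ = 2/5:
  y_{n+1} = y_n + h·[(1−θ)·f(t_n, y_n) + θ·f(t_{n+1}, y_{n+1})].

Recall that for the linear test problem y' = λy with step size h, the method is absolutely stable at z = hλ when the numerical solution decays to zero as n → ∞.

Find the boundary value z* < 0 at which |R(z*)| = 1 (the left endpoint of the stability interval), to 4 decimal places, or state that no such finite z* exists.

With y'=λy (z=hλ):
  y_{n+1} = y_n + z·[3/5·y_n + 2/5·y_{n+1}] ⇒ (1 − 2/5z)y_{n+1} = (1 + 3/5z)y_n
  R(z) = (1 + 3/5z)/(1 − 2/5z).

Find x<0 with |R(x)|<1.
x=-1.58: |R|=0.0319
R=−1: 1+3/5x = −1+2/5x ⇒ -1/5x=2 ⇒ x=2/(-1/5)=-10.0000
Confirm numerically:
  x=-7.391: |R|=0.86811 <1
  x=-6.700: |R|=0.82065 <1
  x=-4.053: |R|=0.54624 <1
  x=-10.534: |R|=1.02048 >1
  x=-10.528: |R|=1.02026 >1
  x=-10.213: |R|=1.00838 >1
So |R|<1 on (-10.0000, 0).

left endpoint -10.0000.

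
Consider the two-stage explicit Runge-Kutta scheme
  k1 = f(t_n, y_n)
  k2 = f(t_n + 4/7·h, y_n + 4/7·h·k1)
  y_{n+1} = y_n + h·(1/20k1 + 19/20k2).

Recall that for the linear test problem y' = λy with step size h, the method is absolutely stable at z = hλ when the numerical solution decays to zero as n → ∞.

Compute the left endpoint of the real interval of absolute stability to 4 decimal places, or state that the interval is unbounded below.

On y'=λy, z=hλ:
  k1=λy_n ⇒ h·k1=z·y_n;  k2=λ(1+4/7z)y_n ⇒ h·k2=z(1+4/7z)y_n
  y_{n+1}/y_n = 1 + 1/20z + 19/20z(1+4/7z) = 1 + z + 19/35z²
  Hence R(z) = 1 + z + 19/35z².

Boundary: |R(x)|=1, x<0.
x=-1.32: |R|=0.6259
R=1: x+19/35x²=0 ⇒ x=−35/19=-1.8421; min R=1−1/(4·19/35)=0.5395>−1
Confirm numerically:
  x=-1.496: |R|=0.71892 <1
  x=-1.338: |R|=0.63385 <1
  x=-1.171: |R|=0.57339 <1
  x=-0.851: |R|=0.54214 <1
  x=-2.406: |R|=1.73651 >1
  x=-1.938: |R|=1.10089 >1
So |R|<1 on (-1.8421, 0).

z* = -1.8421.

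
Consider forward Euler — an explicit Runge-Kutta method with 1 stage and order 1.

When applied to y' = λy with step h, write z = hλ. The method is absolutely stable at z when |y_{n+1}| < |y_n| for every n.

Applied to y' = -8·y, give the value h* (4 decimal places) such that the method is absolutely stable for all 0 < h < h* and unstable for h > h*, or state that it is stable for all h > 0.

(-2.0000,0); λ=-8 ⇒ h* = 0.2500.

On y'=λy, z=hλ:
  order 1, 1-stage ⇒ R(z)=1+z
  (e.g. R(-0.82)=0.18000, |R|=0.18000)

Solve |R(x)|<1 on ℝ⁻.
x=-0.82: |R|=0.1800
|R(-1.68)|=0.6800 |R(-1.34)|=0.3400 |R(-1.32)|=0.3200
Bisect:
  x_lo=-2.7350 |R|=1.7350  x_hi=-0.3721 |R|=0.6279
  mid=-1.55354 |R|=0.55354 →hi
  mid=-2.14425 |R|=1.14425 →lo
  mid=-1.84890 |R|=0.84890 →hi
  mid=-1.99657 |R|=0.99657 →hi
  mid=-2.07041 |R|=1.07041 →lo
  mid=-2.03349 |R|=1.03349 →lo
  mid=-2.01503 |R|=1.01503 →lo
  mid=-2.00580 |R|=1.00580 →lo
  mid=-2.00119 |R|=1.00119 →lo
  mid=-1.99888 |R|=0.99888 →hi
  ...
  [-2.00003,-1.99989] ⇒ x*=-2.0000
Stable set (-2.0000, 0).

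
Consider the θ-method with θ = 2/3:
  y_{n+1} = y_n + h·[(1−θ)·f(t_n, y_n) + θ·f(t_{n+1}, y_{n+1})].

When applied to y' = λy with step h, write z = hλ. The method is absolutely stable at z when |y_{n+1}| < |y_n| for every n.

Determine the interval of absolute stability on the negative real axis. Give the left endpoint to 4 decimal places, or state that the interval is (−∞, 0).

With y'=λy (z=hλ):
  y_{n+1} = y_n + z·[1/3·y_n + 2/3·y_{n+1}] ⇒ (1 − 2/3z)y_{n+1} = (1 + 1/3z)y_n
  R(z) = (1 + 1/3z)/(1 − 2/3z).

Need |R(x)|<1, x<0.
x=-0.61: |R|=0.5664
x=-2: |R|=0.1429
x=-10: |R|=0.3043
x=-100: |R|=0.4778
θ=2/3≥1/2 ⇒ |1+1/3x|<|1−2/3x| ∀x<0 ⇒ interval (−∞,0).

(−∞, 0) — no finite endpoint.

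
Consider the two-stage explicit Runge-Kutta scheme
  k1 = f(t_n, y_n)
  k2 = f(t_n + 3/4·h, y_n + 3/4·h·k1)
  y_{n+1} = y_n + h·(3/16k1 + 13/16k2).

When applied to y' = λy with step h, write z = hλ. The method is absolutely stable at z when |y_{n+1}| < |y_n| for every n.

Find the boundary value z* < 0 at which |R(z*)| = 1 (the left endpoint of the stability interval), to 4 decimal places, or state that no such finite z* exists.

Set f=λy, z=hλ:
  k1=λy_n ⇒ h·k1=z·y_n;  k2=λ(1+3/4z)y_n ⇒ h·k2=z(1+3/4z)y_n
  y_{n+1}/y_n = 1 + 3/16z + 13/16z(1+3/4z) = 1 + z + 39/64z²
  R(z) = 1 + z + 39/64z².

Need |R(x)|<1, x<0.
x=-1.33: |R|=0.7479
R=1: x+39/64x²=0 ⇒ x=−64/39=-1.6410; min R=1−1/(4·39/64)=0.5897>−1
Confirm numerically:
  x=-1.514: |R|=0.88281 <1
  x=-1.297: |R|=0.72810 <1
  x=-0.727: |R|=0.59507 <1
  x=-1.964: |R|=1.38654 >1
  x=-1.890: |R|=1.28675 >1
Stable set (-1.6410, 0).

z* = -1.6410.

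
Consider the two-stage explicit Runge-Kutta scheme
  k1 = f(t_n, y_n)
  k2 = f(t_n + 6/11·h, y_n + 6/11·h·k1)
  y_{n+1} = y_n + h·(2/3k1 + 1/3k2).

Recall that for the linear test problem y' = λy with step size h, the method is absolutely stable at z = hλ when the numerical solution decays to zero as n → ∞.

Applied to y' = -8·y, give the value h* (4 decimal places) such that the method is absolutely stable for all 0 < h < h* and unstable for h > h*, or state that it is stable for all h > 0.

Set f=λy, z=hλ:
  k1=λy_n ⇒ h·k1=z·y_n;  k2=λ(1+6/11z)y_n ⇒ h·k2=z(1+6/11z)y_n
  y_{n+1}/y_n = 1 + 2/3z + 1/3z(1+6/11z) = 1 + z + 2/11z²
  R(z) = 1 + z + 2/11z².

Solve |R(x)|<1 on ℝ⁻.
x=-0.53: |R|=0.5211
R=1: x+2/11x²=0 ⇒ x=−11/2=-5.5000; min R=1−1/(4·2/11)=-0.3750>−1
Confirm numerically:
  x=-5.096: |R|=0.62568 <1
  x=-3.760: |R|=0.18953 <1
  x=-3.567: |R|=0.25364 <1
  x=-2.303: |R|=0.33867 <1
  x=-5.877: |R|=1.40284 >1
  x=-5.569: |R|=1.06987 >1
  x=-5.544: |R|=1.04435 >1
So |R|<1 on (-5.5000, 0).

(-5.5000,0); λ=-8 ⇒ h* = (11/2)/8 = 0.6875.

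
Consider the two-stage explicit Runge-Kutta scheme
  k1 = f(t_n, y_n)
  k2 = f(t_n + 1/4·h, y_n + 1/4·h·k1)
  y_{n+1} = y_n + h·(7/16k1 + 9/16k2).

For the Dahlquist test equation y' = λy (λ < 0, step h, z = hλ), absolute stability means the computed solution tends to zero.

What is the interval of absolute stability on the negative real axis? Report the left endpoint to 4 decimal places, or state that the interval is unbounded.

(-7.1111, 0).

Set f=λy, z=hλ:
  k1=λy_n ⇒ h·k1=z·y_n;  k2=λ(1+1/4z)y_n ⇒ h·k2=z(1+1/4z)y_n
  y_{n+1}/y_n = 1 + 7/16z + 9/16z(1+1/4z) = 1 + z + 9/64z²
  so R(z) = 1 + z + 9/64z².

Find x<0 with |R(x)|<1.
x=-0.42: |R|=0.6048
R=1: x+9/64x²=0 ⇒ x=−64/9=-7.1111; min R=1−1/(4·9/64)=-0.7778>−1
Confirm numerically:
  x=-5.621: |R|=0.17786 <1
  x=-3.851: |R|=0.76550 <1
  x=-3.222: |R|=0.76213 <1
  x=-7.624: |R|=1.54988 >1
  x=-7.507: |R|=1.41793 >1
  x=-7.409: |R|=1.31037 >1
Interval (-7.1111, 0).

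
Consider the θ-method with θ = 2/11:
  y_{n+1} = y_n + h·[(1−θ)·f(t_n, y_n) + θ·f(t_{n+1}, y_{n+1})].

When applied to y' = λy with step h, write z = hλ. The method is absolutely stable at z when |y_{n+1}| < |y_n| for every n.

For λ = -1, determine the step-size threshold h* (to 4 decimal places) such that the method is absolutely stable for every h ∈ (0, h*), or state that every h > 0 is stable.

Set f=λy, z=hλ:
  y_{n+1} = y_n + z·[9/11·y_n + 2/11·y_{n+1}] ⇒ (1 − 2/11z)y_{n+1} = (1 + 9/11z)y_n
  ⇒ R(z) = (1 + 9/11z)/(1 − 2/11z).

Boundary: |R(x)|=1, x<0.
x=-0.82: |R|=0.2864
R=−1: 1+9/11x = −1+2/11x ⇒ -7/11x=2 ⇒ x=2/(-7/11)=-3.1429
Confirm numerically:
  x=-2.298: |R|=0.62080 <1
  x=-2.270: |R|=0.60682 <1
  x=-2.236: |R|=0.58971 <1
  x=-3.402: |R|=1.10189 >1
  x=-3.372: |R|=1.09040 >1
Stable set (-3.1429, 0).

(-3.1429,0); λ=-1 ⇒ h* = (22/7)/1 = 3.1429.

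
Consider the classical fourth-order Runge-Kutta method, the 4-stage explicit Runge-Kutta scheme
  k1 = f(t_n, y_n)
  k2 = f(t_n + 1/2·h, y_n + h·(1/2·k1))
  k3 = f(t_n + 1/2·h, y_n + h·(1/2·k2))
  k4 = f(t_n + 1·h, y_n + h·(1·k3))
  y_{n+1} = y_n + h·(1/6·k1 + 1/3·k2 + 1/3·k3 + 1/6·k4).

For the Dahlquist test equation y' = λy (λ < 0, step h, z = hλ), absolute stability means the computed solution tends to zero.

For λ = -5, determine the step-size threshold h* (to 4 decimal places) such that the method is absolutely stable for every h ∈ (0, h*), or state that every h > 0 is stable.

Test eqn y'=λy, z=hλ:
  order 4, 4-stage ⇒ R(z)=1+z+z^2/2+z^3/6+z^4/24
  (e.g. R(-1.47)=0.27559, |R|=0.27559)

Find x<0 with |R(x)|<1.
x=-1.47: |R|=0.2756
|R(-2.29)|=0.4764 |R(-1.78)|=0.2825 |R(-0.93)|=0.3996
Bisect:
  x_lo=-3.5250 |R|=2.8211  x_hi=-0.3443 |R|=0.7088
  mid=-1.93466 |R|=0.31364 →hi
  mid=-2.72985 |R|=0.91958 →hi
  mid=-3.12745 |R|=1.65091 →lo
  mid=-2.92865 |R|=1.23855 →lo
  mid=-2.82925 |R|=1.06832 →lo
  mid=-2.77955 |R|=0.99138 →hi
  mid=-2.80440 |R|=1.02919 →lo
  mid=-2.79198 |R|=1.01012 →lo
  ...
  [-2.78538,-2.78518] ⇒ x*=-2.7853
Interval (-2.7853, 0).

(-2.7853,0); λ=-5 ⇒ h* = 0.5571.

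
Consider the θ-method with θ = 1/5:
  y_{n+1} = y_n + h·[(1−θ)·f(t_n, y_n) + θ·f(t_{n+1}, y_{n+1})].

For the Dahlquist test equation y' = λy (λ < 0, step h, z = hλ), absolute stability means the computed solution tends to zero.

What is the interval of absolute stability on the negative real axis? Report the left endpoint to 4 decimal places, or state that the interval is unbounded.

Set f=λy, z=hλ:
  y_{n+1} = y_n + z·[4/5·y_n + 1/5·y_{n+1}] ⇒ (1 − 1/5z)y_{n+1} = (1 + 4/5z)y_n
  R(z) = (1 + 4/5z)/(1 − 1/5z).

Find x<0 with |R(x)|<1.
x=-0.36: |R|=0.6642
R=−1: 1+4/5x = −1+1/5x ⇒ -3/5x=2 ⇒ x=2/(-3/5)=-3.3333
Confirm numerically:
  x=-3.285: |R|=0.98250 <1
  x=-2.475: |R|=0.65552 <1
  x=-1.743: |R|=0.29245 <1
  x=-1.739: |R|=0.29025 <1
  x=-3.884: |R|=1.18595 >1
  x=-3.506: |R|=1.06090 >1
  x=-3.396: |R|=1.02239 >1
Interval (-3.3333, 0).

(-3.3333, 0).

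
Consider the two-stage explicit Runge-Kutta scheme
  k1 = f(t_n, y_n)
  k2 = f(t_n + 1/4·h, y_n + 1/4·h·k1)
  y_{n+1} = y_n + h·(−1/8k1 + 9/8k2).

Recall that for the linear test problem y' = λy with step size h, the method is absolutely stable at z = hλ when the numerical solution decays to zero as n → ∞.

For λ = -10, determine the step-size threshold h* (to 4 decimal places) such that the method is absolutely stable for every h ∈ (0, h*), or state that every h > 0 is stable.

Set f=λy, z=hλ:
  k1=λy_n ⇒ h·k1=z·y_n;  k2=λ(1+1/4z)y_n ⇒ h·k2=z(1+1/4z)y_n
  y_{n+1}/y_n = 1 − 1/8z + 9/8z(1+1/4z) = 1 + z + 9/32z²
  Hence R(z) = 1 + z + 9/32z².

Find x<0 with |R(x)|<1.
x=-1.49: |R|=0.1344
R=1: x+9/32x²=0 ⇒ x=−32/9=-3.5556; min R=1−1/(4·9/32)=0.1111>−1
Confirm numerically:
  x=-3.371: |R|=0.82502 <1
  x=-1.730: |R|=0.11175 <1
  x=-1.699: |R|=0.11286 <1
  x=-1.658: |R|=0.11515 <1
  x=-4.080: |R|=1.60180 >1
  x=-3.590: |R|=1.03478 >1
Interval (-3.5556, 0).

(-3.5556,0); λ=-10 ⇒ h* = (32/9)/10 = 0.3556.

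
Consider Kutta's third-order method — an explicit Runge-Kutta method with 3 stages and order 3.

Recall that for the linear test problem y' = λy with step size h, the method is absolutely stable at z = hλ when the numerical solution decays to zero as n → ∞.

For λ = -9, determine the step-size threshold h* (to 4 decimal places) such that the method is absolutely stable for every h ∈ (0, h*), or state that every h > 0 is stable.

(-2.5127,0); λ=-9 ⇒ h* = 0.2792.

On y'=λy, z=hλ:
  order 3, 3-stage ⇒ R(z)=1+z+z^2/2+z^3/6
  (e.g. R(-0.65)=0.51548, |R|=0.51548)

Solve |R(x)|<1 on ℝ⁻.
x=-0.65: |R|=0.5155
|R(-2.57)|=1.0966 |R(-2.18)|=0.5305 |R(-0.98)|=0.3433
Bisect:
  x_lo=-3.2664 |R|=2.7400  x_hi=-0.1780 |R|=0.8369
  mid=-1.72216 |R|=0.09052 →hi
  mid=-2.49426 |R|=0.96986 →hi
  mid=-2.88031 |R|=1.71480 →lo
  mid=-2.68728 |R|=1.31090 →lo
  mid=-2.59077 |R|=1.13297 →lo
  mid=-2.54251 |R|=1.04962 →lo
  mid=-2.51839 |R|=1.00930 →lo
  mid=-2.50632 |R|=0.98947 →hi
  ...
  [-2.51292,-2.51273] ⇒ x*=-2.5127
Stable set (-2.5127, 0).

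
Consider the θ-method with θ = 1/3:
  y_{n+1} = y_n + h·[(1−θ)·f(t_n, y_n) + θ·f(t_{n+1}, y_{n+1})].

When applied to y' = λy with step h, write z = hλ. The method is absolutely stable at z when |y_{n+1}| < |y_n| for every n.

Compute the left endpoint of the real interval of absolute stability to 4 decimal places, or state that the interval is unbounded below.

On y'=λy, z=hλ:
  y_{n+1} = y_n + z·[2/3·y_n + 1/3·y_{n+1}] ⇒ (1 − 1/3z)y_{n+1} = (1 + 2/3z)y_n
  ⇒ R(z) = (1 + 2/3z)/(1 − 1/3z).

Find x<0 with |R(x)|<1.
x=-0.43: |R|=0.6239
R=−1: 1+2/3x = −1+1/3x ⇒ -1/3x=2 ⇒ x=2/(-1/3)=-6.0000
Confirm numerically:
  x=-4.954: |R|=0.86849 <1
  x=-4.387: |R|=0.78164 <1
  x=-2.906: |R|=0.47613 <1
  x=-6.161: |R|=1.01757 >1
  x=-6.063: |R|=1.00695 >1
Interval (-6.0000, 0).

z* = -6.0000.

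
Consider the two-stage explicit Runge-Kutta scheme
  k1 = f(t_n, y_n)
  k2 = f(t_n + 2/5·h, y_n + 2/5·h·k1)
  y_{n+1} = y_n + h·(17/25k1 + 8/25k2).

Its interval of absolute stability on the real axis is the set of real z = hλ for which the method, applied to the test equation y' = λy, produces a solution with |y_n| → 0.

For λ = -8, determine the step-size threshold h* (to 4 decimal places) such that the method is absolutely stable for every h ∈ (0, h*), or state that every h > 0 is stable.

On y'=λy, z=hλ:
  k1=λy_n ⇒ h·k1=z·y_n;  k2=λ(1+2/5z)y_n ⇒ h·k2=z(1+2/5z)y_n
  y_{n+1}/y_n = 1 + 17/25z + 8/25z(1+2/5z) = 1 + z + 16/125z²
  R(z) = 1 + z + 16/125z².

Solve |R(x)|<1 on ℝ⁻.
x=-0.99: |R|=0.1355
R=1: x+16/125x²=0 ⇒ x=−125/16=-7.8125; min R=1−1/(4·16/125)=-0.9531>−1
Confirm numerically:
  x=-7.033: |R|=0.29828 <1
  x=-6.020: |R|=0.38123 <1
  x=-3.387: |R|=0.91861 <1
  x=-8.155: |R|=1.35752 >1
  x=-8.066: |R|=1.26173 >1
  x=-8.055: |R|=1.25003 >1
Stable set (-7.8125, 0).

(-7.8125,0); λ=-8 ⇒ h* = (125/16)/8 = 0.9766.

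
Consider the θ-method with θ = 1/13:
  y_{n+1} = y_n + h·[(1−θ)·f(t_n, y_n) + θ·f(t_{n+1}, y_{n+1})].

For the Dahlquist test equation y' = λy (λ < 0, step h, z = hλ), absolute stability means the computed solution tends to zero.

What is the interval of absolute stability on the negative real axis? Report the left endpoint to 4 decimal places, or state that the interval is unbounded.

With y'=λy (z=hλ):
  y_{n+1} = y_n + z·[12/13·y_n + 1/13·y_{n+1}] ⇒ (1 − 1/13z)y_{n+1} = (1 + 12/13z)y_n
  ⇒ R(z) = (1 + 12/13z)/(1 − 1/13z).

Solve |R(x)|<1 on ℝ⁻.
x=-0.72: |R|=0.3178
R=−1: 1+12/13x = −1+1/13x ⇒ -11/13x=2 ⇒ x=2/(-11/13)=-2.3636
Confirm numerically:
  x=-1.946: |R|=0.69263 <1
  x=-1.937: |R|=0.68581 <1
  x=-1.443: |R|=0.29883 <1
  x=-1.359: |R|=0.23038 <1
  x=-2.811: |R|=1.31124 >1
  x=-2.447: |R|=1.05936 >1
So |R|<1 on (-2.3636, 0).

z∈(-2.3636,0).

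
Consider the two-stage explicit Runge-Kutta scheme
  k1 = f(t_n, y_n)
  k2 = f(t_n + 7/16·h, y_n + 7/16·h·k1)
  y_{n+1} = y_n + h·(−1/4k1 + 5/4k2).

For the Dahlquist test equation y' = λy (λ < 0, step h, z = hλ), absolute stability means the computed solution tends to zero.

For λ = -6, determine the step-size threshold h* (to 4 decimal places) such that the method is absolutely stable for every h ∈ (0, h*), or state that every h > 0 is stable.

(-1.8286,0); λ=-6 ⇒ h* = (64/35)/6 = 0.3048.

Set f=λy, z=hλ:
  k1=λy_n ⇒ h·k1=z·y_n;  k2=λ(1+7/16z)y_n ⇒ h·k2=z(1+7/16z)y_n
  y_{n+1}/y_n = 1 − 1/4z + 5/4z(1+7/16z) = 1 + z + 35/64z²
  so R(z) = 1 + z + 35/64z².

Boundary: |R(x)|=1, x<0.
x=-0.7: |R|=0.5680
R=1: x+35/64x²=0 ⇒ x=−64/35=-1.8286; min R=1−1/(4·35/64)=0.5429>−1
Confirm numerically:
  x=-1.777: |R|=0.94988 <1
  x=-1.318: |R|=0.63199 <1
  x=-1.203: |R|=0.58844 <1
  x=-2.309: |R|=1.60665 >1
  x=-2.217: |R|=1.47094 >1
Stable set (-1.8286, 0).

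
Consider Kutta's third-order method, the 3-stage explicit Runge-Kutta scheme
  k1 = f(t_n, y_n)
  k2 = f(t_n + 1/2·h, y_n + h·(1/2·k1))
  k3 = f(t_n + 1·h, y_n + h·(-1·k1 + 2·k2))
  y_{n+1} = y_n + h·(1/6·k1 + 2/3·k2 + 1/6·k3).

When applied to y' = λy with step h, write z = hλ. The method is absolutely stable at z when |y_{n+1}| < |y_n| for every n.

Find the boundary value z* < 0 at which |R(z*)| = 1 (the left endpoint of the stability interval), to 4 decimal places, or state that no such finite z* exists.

With y'=λy (z=hλ):
  order 3, 3-stage ⇒ R(z)=1+z+z^2/2+z^3/6
  (e.g. R(-1.4)=0.12267, |R|=0.12267)

Need |R(x)|<1, x<0.
x=-1.4: |R|=0.1227
|R(-1.18)|=0.2424 |R(-1.13)|=0.2680 |R(-1.08)|=0.2932
Bisect:
  x_lo=-3.2288 |R|=2.6264  x_hi=-0.0608 |R|=0.9410
  mid=-1.64480 |R|=0.03375 →hi
  mid=-2.43681 |R|=0.87943 →hi
  mid=-2.83281 |R|=1.60920 →lo
  mid=-2.63481 |R|=1.21227 →lo
  mid=-2.53581 |R|=1.03832 →lo
  mid=-2.48631 |R|=0.95706 →hi
  mid=-2.51106 |R|=0.99723 →hi
  mid=-2.52343 |R|=1.01766 →lo
  ...
  [-2.51280,-2.51260] ⇒ x*=-2.5127
Stable set (-2.5127, 0).

z* = -2.5127.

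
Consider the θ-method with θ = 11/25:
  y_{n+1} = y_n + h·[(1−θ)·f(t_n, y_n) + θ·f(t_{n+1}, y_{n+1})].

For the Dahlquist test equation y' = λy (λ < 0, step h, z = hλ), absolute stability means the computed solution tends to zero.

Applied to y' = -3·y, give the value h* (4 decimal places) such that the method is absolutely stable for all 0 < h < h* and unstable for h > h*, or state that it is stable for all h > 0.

On y'=λy, z=hλ:
  y_{n+1} = y_n + z·[14/25·y_n + 11/25·y_{n+1}] ⇒ (1 − 11/25z)y_{n+1} = (1 + 14/25z)y_n
  Hence R(z) = (1 + 14/25z)/(1 − 11/25z).

Boundary: |R(x)|=1, x<0.
x=-1.11: |R|=0.2542
R=−1: 1+14/25x = −1+11/25x ⇒ -3/25x=2 ⇒ x=2/(-3/25)=-16.6667
Confirm numerically:
  x=-15.975: |R|=0.98966 <1
  x=-12.061: |R|=0.91237 <1
  x=-10.251: |R|=0.86029 <1
  x=-17.134: |R|=1.00657 >1
  x=-16.726: |R|=1.00085 >1
Interval (-16.6667, 0).

(-16.6667,0); λ=-3 ⇒ h* = (50/3)/3 = 5.5556.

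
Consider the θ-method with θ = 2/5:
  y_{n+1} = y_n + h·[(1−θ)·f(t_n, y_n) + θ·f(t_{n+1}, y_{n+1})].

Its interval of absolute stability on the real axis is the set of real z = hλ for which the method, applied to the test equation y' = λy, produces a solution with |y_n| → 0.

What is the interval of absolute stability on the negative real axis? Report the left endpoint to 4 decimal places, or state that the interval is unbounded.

Set f=λy, z=hλ:
  y_{n+1} = y_n + z·[3/5·y_n + 2/5·y_{n+1}] ⇒ (1 − 2/5z)y_{n+1} = (1 + 3/5z)y_n
  ⇒ R(z) = (1 + 3/5z)/(1 − 2/5z).

Solve |R(x)|<1 on ℝ⁻.
x=-0.84: |R|=0.3713
R=−1: 1+3/5x = −1+2/5x ⇒ -1/5x=2 ⇒ x=2/(-1/5)=-10.0000
Confirm numerically:
  x=-9.593: |R|=0.98317 <1
  x=-8.240: |R|=0.91806 <1
  x=-5.554: |R|=0.72399 <1
  x=-10.515: |R|=1.01978 >1
  x=-10.419: |R|=1.01622 >1
  x=-10.327: |R|=1.01275 >1
So |R|<1 on (-10.0000, 0).

(-10.0000, 0).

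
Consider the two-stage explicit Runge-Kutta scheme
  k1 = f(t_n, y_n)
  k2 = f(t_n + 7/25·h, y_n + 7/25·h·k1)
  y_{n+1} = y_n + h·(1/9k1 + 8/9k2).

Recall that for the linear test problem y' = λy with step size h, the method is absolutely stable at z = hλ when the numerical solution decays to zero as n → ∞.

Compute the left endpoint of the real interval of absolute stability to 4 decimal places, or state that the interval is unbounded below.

left endpoint -4.0179.

Test eqn y'=λy, z=hλ:
  k1=λy_n ⇒ h·k1=z·y_n;  k2=λ(1+7/25z)y_n ⇒ h·k2=z(1+7/25z)y_n
  y_{n+1}/y_n = 1 + 1/9z + 8/9z(1+7/25z) = 1 + z + 56/225z²
  ⇒ R(z) = 1 + z + 56/225z².

Boundary: |R(x)|=1, x<0.
x=-1.3: |R|=0.1206
R=1: x+56/225x²=0 ⇒ x=−225/56=-4.0179; min R=1−1/(4·56/225)=-0.0045>−1
Confirm numerically:
  x=-3.739: |R|=0.74050 <1
  x=-3.703: |R|=0.70982 <1
  x=-3.672: |R|=0.68391 <1
  x=-4.531: |R|=1.57868 >1
  x=-4.463: |R|=1.49446 >1
  x=-4.263: |R|=1.26010 >1
Interval (-4.0179, 0).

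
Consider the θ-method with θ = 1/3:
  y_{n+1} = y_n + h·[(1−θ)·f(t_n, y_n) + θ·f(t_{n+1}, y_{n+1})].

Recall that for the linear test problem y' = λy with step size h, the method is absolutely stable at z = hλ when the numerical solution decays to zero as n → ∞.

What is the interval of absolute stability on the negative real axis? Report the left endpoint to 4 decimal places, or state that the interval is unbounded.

On y'=λy, z=hλ:
  y_{n+1} = y_n + z·[2/3·y_n + 1/3·y_{n+1}] ⇒ (1 − 1/3z)y_{n+1} = (1 + 2/3z)y_n
  ⇒ R(z) = (1 + 2/3z)/(1 − 1/3z).

Find x<0 with |R(x)|<1.
x=-1.23: |R|=0.1277
R=−1: 1+2/3x = −1+1/3x ⇒ -1/3x=2 ⇒ x=2/(-1/3)=-6.0000
Confirm numerically:
  x=-5.698: |R|=0.96528 <1
  x=-3.608: |R|=0.63801 <1
  x=-3.360: |R|=0.58491 <1
  x=-3.328: |R|=0.57775 <1
  x=-6.110: |R|=1.01207 >1
  x=-6.042: |R|=1.00464 >1
Stable set (-6.0000, 0).

z∈(-6.0000,0).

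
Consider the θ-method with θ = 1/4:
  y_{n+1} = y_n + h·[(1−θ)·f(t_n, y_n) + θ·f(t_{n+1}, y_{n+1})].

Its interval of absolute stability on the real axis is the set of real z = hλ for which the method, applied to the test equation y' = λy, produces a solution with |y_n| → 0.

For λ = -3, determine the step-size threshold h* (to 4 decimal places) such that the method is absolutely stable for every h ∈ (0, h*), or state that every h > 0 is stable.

(-4.0000,0); λ=-3 ⇒ h* = (4)/3 = 1.3333.

Test eqn y'=λy, z=hλ:
  y_{n+1} = y_n + z·[3/4·y_n + 1/4·y_{n+1}] ⇒ (1 − 1/4z)y_{n+1} = (1 + 3/4z)y_n
  Hence R(z) = (1 + 3/4z)/(1 − 1/4z).

Boundary: |R(x)|=1, x<0.
x=-1.19: |R|=0.0829
R=−1: 1+3/4x = −1+1/4x ⇒ -1/2x=2 ⇒ x=2/(-1/2)=-4.0000
Confirm numerically:
  x=-3.368: |R|=0.82845 <1
  x=-3.065: |R|=0.73531 <1
  x=-2.568: |R|=0.56395 <1
  x=-4.336: |R|=1.08061 >1
  x=-4.102: |R|=1.02518 >1
  x=-4.033: |R|=1.00822 >1
So |R|<1 on (-4.0000, 0).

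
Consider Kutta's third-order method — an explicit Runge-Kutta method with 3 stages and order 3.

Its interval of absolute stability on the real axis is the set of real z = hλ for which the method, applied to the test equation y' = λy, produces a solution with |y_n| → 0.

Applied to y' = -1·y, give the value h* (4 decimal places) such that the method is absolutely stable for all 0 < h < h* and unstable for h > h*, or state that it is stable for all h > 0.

(-2.5127,0); λ=-1 ⇒ h* = 2.5127.

On y'=λy, z=hλ:
  order 3, 3-stage ⇒ R(z)=1+z+z^2/2+z^3/6
  (e.g. R(-0.89)=0.38856, |R|=0.38856)

Find x<0 with |R(x)|<1.
x=-0.89: |R|=0.3886
|R(-2.11)|=0.4496 |R(-2.02)|=0.3535 |R(-1.89)|=0.2292
Bisect:
  x_lo=-2.9682 |R|=1.9216  x_hi=-0.1362 |R|=0.8727
  mid=-1.55220 |R|=0.02917 →hi
  mid=-2.26022 |R|=0.63035 →hi
  mid=-2.61423 |R|=1.17482 →lo
  mid=-2.43722 |R|=0.88007 →hi
  mid=-2.52573 |R|=1.02147 →lo
  mid=-2.48148 |R|=0.94932 →hi
  mid=-2.50360 |R|=0.98503 →hi
  mid=-2.51466 |R|=1.00316 →lo
  ...
  [-2.51276,-2.51259] ⇒ x*=-2.5127
Stable set (-2.5127, 0).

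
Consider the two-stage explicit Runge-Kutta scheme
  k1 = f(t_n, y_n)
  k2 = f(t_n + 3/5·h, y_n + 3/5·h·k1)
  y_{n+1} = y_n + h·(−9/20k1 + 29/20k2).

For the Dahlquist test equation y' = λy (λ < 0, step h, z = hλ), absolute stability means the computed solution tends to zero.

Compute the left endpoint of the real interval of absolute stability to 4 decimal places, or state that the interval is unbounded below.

left endpoint -1.1494.

On y'=λy, z=hλ:
  k1=λy_n ⇒ h·k1=z·y_n;  k2=λ(1+3/5z)y_n ⇒ h·k2=z(1+3/5z)y_n
  y_{n+1}/y_n = 1 − 9/20z + 29/20z(1+3/5z) = 1 + z + 87/100z²
  ⇒ R(z) = 1 + z + 87/100z².

Boundary: |R(x)|=1, x<0.
x=-1.74: |R|=1.8940
R=1: x+87/100x²=0 ⇒ x=−100/87=-1.1494; min R=1−1/(4·87/100)=0.7126>−1
Confirm numerically:
  x=-1.059: |R|=0.91669 <1
  x=-0.972: |R|=0.84996 <1
  x=-0.525: |R|=0.71479 <1
  x=-1.697: |R|=1.80843 >1
  x=-1.552: |R|=1.54357 >1
Stable set (-1.1494, 0).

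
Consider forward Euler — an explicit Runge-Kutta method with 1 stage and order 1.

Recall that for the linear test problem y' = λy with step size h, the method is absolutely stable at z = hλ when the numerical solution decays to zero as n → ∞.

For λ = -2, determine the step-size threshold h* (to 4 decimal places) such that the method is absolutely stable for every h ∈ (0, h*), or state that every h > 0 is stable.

Set f=λy, z=hλ:
  order 1, 1-stage ⇒ R(z)=1+z
  (e.g. R(-0.74)=0.26000, |R|=0.26000)

Boundary: |R(x)|=1, x<0.
x=-0.74: |R|=0.2600
|R(-2.37)|=1.3700 |R(-1.64)|=0.6400 |R(-1.41)|=0.4100
Bisect:
  x_lo=-2.3666 |R|=1.3666  x_hi=-0.1373 |R|=0.8627
  mid=-1.25198 |R|=0.25198 →hi
  mid=-1.80931 |R|=0.80931 →hi
  mid=-2.08798 |R|=1.08798 →lo
  mid=-1.94865 |R|=0.94865 →hi
  mid=-2.01831 |R|=1.01831 →lo
  mid=-1.98348 |R|=0.98348 →hi
  mid=-2.00090 |R|=1.00090 →lo
  mid=-1.99219 |R|=0.99219 →hi
  ...
  [-2.00008,-1.99994] ⇒ x*=-2.0000
So |R|<1 on (-2.0000, 0).

(-2.0000,0); λ=-2 ⇒ h* = 1.0000.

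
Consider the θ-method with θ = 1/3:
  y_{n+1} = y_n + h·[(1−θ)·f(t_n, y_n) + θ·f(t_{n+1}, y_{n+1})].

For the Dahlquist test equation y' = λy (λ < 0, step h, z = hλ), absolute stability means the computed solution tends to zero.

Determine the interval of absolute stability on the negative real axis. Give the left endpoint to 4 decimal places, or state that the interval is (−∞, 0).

z∈(-6.0000,0).

On y'=λy, z=hλ:
  y_{n+1} = y_n + z·[2/3·y_n + 1/3·y_{n+1}] ⇒ (1 − 1/3z)y_{n+1} = (1 + 2/3z)y_n
  so R(z) = (1 + 2/3z)/(1 − 1/3z).

Boundary: |R(x)|=1, x<0.
x=-1.75: |R|=0.1053
R=−1: 1+2/3x = −1+1/3x ⇒ -1/3x=2 ⇒ x=2/(-1/3)=-6.0000
Confirm numerically:
  x=-5.195: |R|=0.90177 <1
  x=-5.190: |R|=0.90110 <1
  x=-2.963: |R|=0.49069 <1
  x=-2.714: |R|=0.42492 <1
  x=-6.525: |R|=1.05512 >1
  x=-6.244: |R|=1.02640 >1
  x=-6.030: |R|=1.00332 >1
So |R|<1 on (-6.0000, 0).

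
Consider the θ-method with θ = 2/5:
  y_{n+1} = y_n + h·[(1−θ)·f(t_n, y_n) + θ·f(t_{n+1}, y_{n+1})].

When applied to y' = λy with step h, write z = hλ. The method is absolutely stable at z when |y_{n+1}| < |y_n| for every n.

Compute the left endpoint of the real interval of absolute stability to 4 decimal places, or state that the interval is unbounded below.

On y'=λy, z=hλ:
  y_{n+1} = y_n + z·[3/5·y_n + 2/5·y_{n+1}] ⇒ (1 − 2/5z)y_{n+1} = (1 + 3/5z)y_n
  so R(z) = (1 + 3/5z)/(1 − 2/5z).

Solve |R(x)|<1 on ℝ⁻.
x=-0.95: |R|=0.3116
R=−1: 1+3/5x = −1+2/5x ⇒ -1/5x=2 ⇒ x=2/(-1/5)=-10.0000
Confirm numerically:
  x=-9.766: |R|=0.99046 <1
  x=-9.445: |R|=0.97677 <1
  x=-4.994: |R|=0.66600 <1
  x=-4.168: |R|=0.56269 <1
  x=-10.593: |R|=1.02265 >1
  x=-10.543: |R|=1.02082 >1
  x=-10.345: |R|=1.01343 >1
Interval (-10.0000, 0).

z* = -10.0000.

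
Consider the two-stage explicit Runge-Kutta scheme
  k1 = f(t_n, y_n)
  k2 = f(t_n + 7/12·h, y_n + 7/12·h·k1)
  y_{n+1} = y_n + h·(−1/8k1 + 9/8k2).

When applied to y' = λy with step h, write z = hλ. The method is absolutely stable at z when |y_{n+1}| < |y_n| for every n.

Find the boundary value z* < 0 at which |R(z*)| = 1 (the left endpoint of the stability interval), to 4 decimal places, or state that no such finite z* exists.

On y'=λy, z=hλ:
  k1=λy_n ⇒ h·k1=z·y_n;  k2=λ(1+7/12z)y_n ⇒ h·k2=z(1+7/12z)y_n
  y_{n+1}/y_n = 1 − 1/8z + 9/8z(1+7/12z) = 1 + z + 21/32z²
  R(z) = 1 + z + 21/32z².

Need |R(x)|<1, x<0.
x=-0.82: |R|=0.6213
R=1: x+21/32x²=0 ⇒ x=−32/21=-1.5238; min R=1−1/(4·21/32)=0.6190>−1
Confirm numerically:
  x=-1.200: |R|=0.74500 <1
  x=-1.030: |R|=0.66622 <1
  x=-0.721: |R|=0.62015 <1
  x=-1.722: |R|=1.22397 >1
  x=-1.681: |R|=1.17341 >1
So |R|<1 on (-1.5238, 0).

z* = -1.5238.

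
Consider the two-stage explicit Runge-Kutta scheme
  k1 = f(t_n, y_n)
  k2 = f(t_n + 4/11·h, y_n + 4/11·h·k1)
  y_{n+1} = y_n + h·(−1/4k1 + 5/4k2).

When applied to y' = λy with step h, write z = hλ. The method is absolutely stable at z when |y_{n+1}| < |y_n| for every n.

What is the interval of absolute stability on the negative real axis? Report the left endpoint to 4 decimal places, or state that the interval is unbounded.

(-2.2000, 0).

Test eqn y'=λy, z=hλ:
  k1=λy_n ⇒ h·k1=z·y_n;  k2=λ(1+4/11z)y_n ⇒ h·k2=z(1+4/11z)y_n
  y_{n+1}/y_n = 1 − 1/4z + 5/4z(1+4/11z) = 1 + z + 5/11z²
  ⇒ R(z) = 1 + z + 5/11z².

Find x<0 with |R(x)|<1.
x=-0.59: |R|=0.5682
R=1: x+5/11x²=0 ⇒ x=−11/5=-2.2000; min R=1−1/(4·5/11)=0.4500>−1
Confirm numerically:
  x=-1.786: |R|=0.66391 <1
  x=-1.447: |R|=0.50473 <1
  x=-1.168: |R|=0.45210 <1
  x=-2.322: |R|=1.12877 >1
  x=-2.245: |R|=1.04592 >1
So |R|<1 on (-2.2000, 0).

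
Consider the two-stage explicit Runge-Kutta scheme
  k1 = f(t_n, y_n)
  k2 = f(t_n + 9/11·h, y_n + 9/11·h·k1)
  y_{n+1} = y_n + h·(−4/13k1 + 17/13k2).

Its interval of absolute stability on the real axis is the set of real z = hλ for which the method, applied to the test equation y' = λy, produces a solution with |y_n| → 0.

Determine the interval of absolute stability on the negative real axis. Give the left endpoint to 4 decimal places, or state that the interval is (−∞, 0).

Test eqn y'=λy, z=hλ:
  k1=λy_n ⇒ h·k1=z·y_n;  k2=λ(1+9/11z)y_n ⇒ h·k2=z(1+9/11z)y_n
  y_{n+1}/y_n = 1 − 4/13z + 17/13z(1+9/11z) = 1 + z + 153/143z²
  so R(z) = 1 + z + 153/143z².

Find x<0 with |R(x)|<1.
x=-0.79: |R|=0.8777
R=1: x+153/143x²=0 ⇒ x=−143/153=-0.9346; min R=1−1/(4·153/143)=0.7663>−1
Confirm numerically:
  x=-0.895: |R|=0.96204 <1
  x=-0.578: |R|=0.77945 <1
  x=-0.517: |R|=0.76898 <1
  x=-0.407: |R|=0.77023 <1
  x=-1.315: |R|=1.53515 >1
  x=-1.107: |R|=1.20414 >1
Stable set (-0.9346, 0).

z∈(-0.9346,0).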